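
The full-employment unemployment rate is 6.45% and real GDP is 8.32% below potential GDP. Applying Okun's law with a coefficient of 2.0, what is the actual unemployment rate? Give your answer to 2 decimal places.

10.61%

From Okun's law, u - u* = -(output gap)/β = -(-8.32)/2.0 = 4.16 points.
So u = 6.45 + 4.16 = 10.61%.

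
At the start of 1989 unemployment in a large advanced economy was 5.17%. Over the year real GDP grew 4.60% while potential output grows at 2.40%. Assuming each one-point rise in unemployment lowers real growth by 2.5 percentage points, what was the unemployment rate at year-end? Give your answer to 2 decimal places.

4.29%

Growth-rate Okun's law: g_Y = g_Y* - β × Δu, so Δu = (g_Y* - g_Y)/β.
Δu = (2.4 - 4.6)/2.5 = -2.2/2.5 = -0.88 percentage points.
Year-end unemployment = 5.17 - 0.88 = 4.29%.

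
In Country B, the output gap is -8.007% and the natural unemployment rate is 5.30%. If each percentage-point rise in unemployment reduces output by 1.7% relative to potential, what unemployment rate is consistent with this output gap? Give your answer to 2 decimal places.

10.01%

From Okun's law, u - u* = -(output gap)/β = -(-8.007)/1.7 = 4.71 points.
So u = 5.3 + 4.71 = 10.01%.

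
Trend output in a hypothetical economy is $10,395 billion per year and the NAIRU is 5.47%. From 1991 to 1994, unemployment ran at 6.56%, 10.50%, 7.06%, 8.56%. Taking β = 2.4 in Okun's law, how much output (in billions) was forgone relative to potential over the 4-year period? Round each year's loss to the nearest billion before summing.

Year 1991: gap = -2.4 × (6.56 - 5.47) = -2.616%, loss ≈ 10395 × 2.616/100 ≈ 272.
Year 1992: gap = -2.4 × (10.5 - 5.47) = -12.072%, loss ≈ 10395 × 12.072/100 ≈ 1255.
Year 1993: gap = -2.4 × (7.06 - 5.47) = -3.816%, loss ≈ 10395 × 3.816/100 ≈ 397.
Year 1994: gap = -2.4 × (8.56 - 5.47) = -7.416%, loss ≈ 10395 × 7.416/100 ≈ 771.
Total lost output = 272 + 1255 + 397 + 771 = 2695 billion.

$2,695 billion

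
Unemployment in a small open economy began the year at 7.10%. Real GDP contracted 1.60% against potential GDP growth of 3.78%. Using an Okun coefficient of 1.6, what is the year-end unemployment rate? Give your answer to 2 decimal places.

Growth-rate Okun's law: g_Y = g_Y* - β × Δu, so Δu = (g_Y* - g_Y)/β.
Δu = (3.78 + 1.6)/1.6 = 5.38/1.6 = 3.36 percentage points.
Year-end unemployment = 7.1 + 3.36 = 10.46%.

10.46%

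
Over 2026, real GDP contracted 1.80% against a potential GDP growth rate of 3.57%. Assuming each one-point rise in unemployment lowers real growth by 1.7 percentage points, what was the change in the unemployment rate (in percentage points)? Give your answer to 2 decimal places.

Growth-rate Okun's law: g_Y = g_Y* - β × Δu, so Δu = (g_Y* - g_Y)/β.
Δu = (3.57 + 1.8)/1.7 = 5.37/1.7 = 3.16 percentage points.

3.16 percentage points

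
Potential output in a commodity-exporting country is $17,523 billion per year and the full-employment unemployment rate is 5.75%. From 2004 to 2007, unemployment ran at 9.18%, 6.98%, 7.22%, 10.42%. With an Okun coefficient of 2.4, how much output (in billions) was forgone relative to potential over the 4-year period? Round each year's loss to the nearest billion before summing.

$4,541 billion

Year 2004: gap = -2.4 × (9.18 - 5.75) = -8.232%, loss ≈ 17523 × 8.232/100 ≈ 1442.
Year 2005: gap = -2.4 × (6.98 - 5.75) = -2.952%, loss ≈ 17523 × 2.952/100 ≈ 517.
Year 2006: gap = -2.4 × (7.22 - 5.75) = -3.528%, loss ≈ 17523 × 3.528/100 ≈ 618.
Year 2007: gap = -2.4 × (10.42 - 5.75) = -11.208%, loss ≈ 17523 × 11.208/100 ≈ 1964.
Total lost output = 1442 + 517 + 618 + 1964 = 4541 billion.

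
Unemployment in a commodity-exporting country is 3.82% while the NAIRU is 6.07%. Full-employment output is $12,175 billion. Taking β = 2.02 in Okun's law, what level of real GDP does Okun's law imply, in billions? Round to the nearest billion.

$12,728 billion

Unemployment gap = 3.82 - 6.07 = -2.25 points, so the output gap is -2.02 × (-2.25) = 4.545%.
Actual GDP = 12175 × (1 + 4.545/100) = 12175 × 1.04545 ≈ 12728 billion.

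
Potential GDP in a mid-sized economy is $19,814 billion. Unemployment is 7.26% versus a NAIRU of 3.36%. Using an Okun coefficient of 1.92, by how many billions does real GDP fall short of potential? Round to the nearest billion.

$1,484 billion

Output gap = -1.92 × (7.26 - 3.36) = -1.92 × 3.9 = -7.488%.
Actual GDP ≈ 19814 × 0.92512 ≈ 18330 billion, so the shortfall is 19814 - 18330 = 1484 billion.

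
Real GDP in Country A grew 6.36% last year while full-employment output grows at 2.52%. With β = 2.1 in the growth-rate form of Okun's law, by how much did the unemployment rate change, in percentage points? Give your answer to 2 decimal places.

-1.83 percentage points

Growth-rate Okun's law: g_Y = g_Y* - β × Δu, so Δu = (g_Y* - g_Y)/β.
Δu = (2.52 - 6.36)/2.1 = -3.84/2.1 = -1.83 percentage points.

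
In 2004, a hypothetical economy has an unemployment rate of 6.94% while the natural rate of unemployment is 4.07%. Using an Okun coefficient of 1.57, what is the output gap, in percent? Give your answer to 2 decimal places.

The unemployment gap is 6.94 - 4.07 = 2.87 percentage points.
Okun's law gives an output gap of -1.57 × 2.87 = -4.5059%, i.e. 4.51% below potential.

-4.51%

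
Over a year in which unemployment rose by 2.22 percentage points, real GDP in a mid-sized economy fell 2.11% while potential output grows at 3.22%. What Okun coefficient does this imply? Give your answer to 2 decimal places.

Growth form: g_Y = g_Y* - β × Δu, so β = (g_Y* - g_Y)/Δu.
β = (3.22 + 2.11)/2.22 = 5.33/2.22 = 2.40.

β ≈ 2.40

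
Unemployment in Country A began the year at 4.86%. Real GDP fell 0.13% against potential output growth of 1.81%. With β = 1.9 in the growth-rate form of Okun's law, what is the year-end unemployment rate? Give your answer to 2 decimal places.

Growth-rate Okun's law: g_Y = g_Y* - β × Δu, so Δu = (g_Y* - g_Y)/β.
Δu = (1.81 + 0.13)/1.9 = 1.94/1.9 = 1.02 percentage points.
Year-end unemployment = 4.86 + 1.02 = 5.88%.

5.88%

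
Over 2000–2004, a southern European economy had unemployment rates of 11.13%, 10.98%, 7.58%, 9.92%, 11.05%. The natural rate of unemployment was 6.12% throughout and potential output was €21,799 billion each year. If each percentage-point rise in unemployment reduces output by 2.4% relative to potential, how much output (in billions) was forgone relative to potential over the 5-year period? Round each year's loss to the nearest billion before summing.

€10,495 billion

Year 2000: gap = -2.4 × (11.13 - 6.12) = -12.024%, loss ≈ 21799 × 12.024/100 ≈ 2621.
Year 2001: gap = -2.4 × (10.98 - 6.12) = -11.664%, loss ≈ 21799 × 11.664/100 ≈ 2543.
Year 2002: gap = -2.4 × (7.58 - 6.12) = -3.504%, loss ≈ 21799 × 3.504/100 ≈ 764.
Year 2003: gap = -2.4 × (9.92 - 6.12) = -9.12%, loss ≈ 21799 × 9.12/100 ≈ 1988.
Year 2004: gap = -2.4 × (11.05 - 6.12) = -11.832%, loss ≈ 21799 × 11.832/100 ≈ 2579.
Total lost output = 2621 + 2543 + 764 + 1988 + 2579 = 10495 billion.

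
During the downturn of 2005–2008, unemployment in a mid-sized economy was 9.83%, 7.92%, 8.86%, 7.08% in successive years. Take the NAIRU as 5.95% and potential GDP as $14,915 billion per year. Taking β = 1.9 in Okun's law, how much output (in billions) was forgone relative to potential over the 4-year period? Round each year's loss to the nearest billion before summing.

Year 2005: gap = -1.9 × (9.83 - 5.95) = -7.372%, loss ≈ 14915 × 7.372/100 ≈ 1100.
Year 2006: gap = -1.9 × (7.92 - 5.95) = -3.743%, loss ≈ 14915 × 3.743/100 ≈ 558.
Year 2007: gap = -1.9 × (8.86 - 5.95) = -5.529%, loss ≈ 14915 × 5.529/100 ≈ 825.
Year 2008: gap = -1.9 × (7.08 - 5.95) = -2.147%, loss ≈ 14915 × 2.147/100 ≈ 320.
Total lost output = 1100 + 558 + 825 + 320 = 2803 billion.

$2,803 billion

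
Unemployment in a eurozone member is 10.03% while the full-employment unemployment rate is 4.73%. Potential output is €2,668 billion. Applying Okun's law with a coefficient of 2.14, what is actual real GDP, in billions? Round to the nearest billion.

Unemployment gap = 10.03 - 4.73 = 5.3 points, so the output gap is -2.14 × 5.3 = -11.342%.
Actual GDP = 2668 × (1 - 11.342/100) = 2668 × 0.88658 ≈ 2365 billion.

€2,365 billion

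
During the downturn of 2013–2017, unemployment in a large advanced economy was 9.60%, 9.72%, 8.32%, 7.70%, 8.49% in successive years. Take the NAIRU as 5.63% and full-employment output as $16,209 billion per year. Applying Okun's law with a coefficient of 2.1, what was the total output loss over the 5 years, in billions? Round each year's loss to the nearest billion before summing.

$5,338 billion

Year 2013: gap = -2.1 × (9.6 - 5.63) = -8.337%, loss ≈ 16209 × 8.337/100 ≈ 1351.
Year 2014: gap = -2.1 × (9.72 - 5.63) = -8.589%, loss ≈ 16209 × 8.589/100 ≈ 1392.
Year 2015: gap = -2.1 × (8.32 - 5.63) = -5.649%, loss ≈ 16209 × 5.649/100 ≈ 916.
Year 2016: gap = -2.1 × (7.7 - 5.63) = -4.347%, loss ≈ 16209 × 4.347/100 ≈ 705.
Year 2017: gap = -2.1 × (8.49 - 5.63) = -6.006%, loss ≈ 16209 × 6.006/100 ≈ 974.
Total lost output = 1351 + 1392 + 916 + 705 + 974 = 5338 billion.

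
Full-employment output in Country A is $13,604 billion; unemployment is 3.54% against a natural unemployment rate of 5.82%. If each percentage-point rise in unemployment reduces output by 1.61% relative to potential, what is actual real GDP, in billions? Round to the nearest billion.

$14,103 billion

Unemployment gap = 3.54 - 5.82 = -2.28 points, so the output gap is -1.61 × (-2.28) = 3.6708%.
Actual GDP = 13604 × (1 + 3.6708/100) = 13604 × 1.036708 ≈ 14103 billion.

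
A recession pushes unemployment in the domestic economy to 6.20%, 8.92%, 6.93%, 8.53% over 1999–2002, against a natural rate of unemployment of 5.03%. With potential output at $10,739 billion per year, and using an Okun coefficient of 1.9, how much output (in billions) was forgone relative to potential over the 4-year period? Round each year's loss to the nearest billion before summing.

$2,135 billion

Year 1999: gap = -1.9 × (6.2 - 5.03) = -2.223%, loss ≈ 10739 × 2.223/100 ≈ 239.
Year 2000: gap = -1.9 × (8.92 - 5.03) = -7.391%, loss ≈ 10739 × 7.391/100 ≈ 794.
Year 2001: gap = -1.9 × (6.93 - 5.03) = -3.61%, loss ≈ 10739 × 3.61/100 ≈ 388.
Year 2002: gap = -1.9 × (8.53 - 5.03) = -6.65%, loss ≈ 10739 × 6.65/100 ≈ 714.
Total lost output = 239 + 794 + 388 + 714 = 2135 billion.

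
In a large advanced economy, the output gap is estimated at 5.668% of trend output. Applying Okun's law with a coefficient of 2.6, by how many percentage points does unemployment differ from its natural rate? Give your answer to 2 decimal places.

-2.18 percentage points

Okun's law: output gap = -β × (u - u*), so u - u* = -(output gap)/β.
u - u* = -(5.668)/2.6 = -2.18 percentage points.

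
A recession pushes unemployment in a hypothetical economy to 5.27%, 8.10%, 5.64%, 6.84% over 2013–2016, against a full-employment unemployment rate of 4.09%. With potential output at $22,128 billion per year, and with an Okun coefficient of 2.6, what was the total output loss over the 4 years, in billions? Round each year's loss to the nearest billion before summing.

Year 2013: gap = -2.6 × (5.27 - 4.09) = -3.068%, loss ≈ 22128 × 3.068/100 ≈ 679.
Year 2014: gap = -2.6 × (8.1 - 4.09) = -10.426%, loss ≈ 22128 × 10.426/100 ≈ 2307.
Year 2015: gap = -2.6 × (5.64 - 4.09) = -4.03%, loss ≈ 22128 × 4.03/100 ≈ 892.
Year 2016: gap = -2.6 × (6.84 - 4.09) = -7.15%, loss ≈ 22128 × 7.15/100 ≈ 1582.
Total lost output = 679 + 2307 + 892 + 1582 = 5460 billion.

$5,460 billion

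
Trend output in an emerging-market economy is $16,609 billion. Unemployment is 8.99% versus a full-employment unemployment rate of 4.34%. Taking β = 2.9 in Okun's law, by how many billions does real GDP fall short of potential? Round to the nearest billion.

$2,240 billion

Output gap = -2.9 × (8.99 - 4.34) = -2.9 × 4.65 = -13.485%.
Actual GDP ≈ 16609 × 0.86515 ≈ 14369 billion, so the shortfall is 16609 - 14369 = 2240 billion.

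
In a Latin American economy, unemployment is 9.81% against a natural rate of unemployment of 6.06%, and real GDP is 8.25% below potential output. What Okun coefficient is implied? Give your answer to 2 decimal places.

Okun's law: output gap = -β × (u - u*).
-8.25 = -β × (9.81 - 6.06) = -β × 3.75, so β = 8.25/3.75 = 2.20.

β ≈ 2.20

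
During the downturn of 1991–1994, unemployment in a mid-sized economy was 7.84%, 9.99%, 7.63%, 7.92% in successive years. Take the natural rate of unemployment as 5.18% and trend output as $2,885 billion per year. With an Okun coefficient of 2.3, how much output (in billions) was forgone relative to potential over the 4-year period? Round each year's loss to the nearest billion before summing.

Year 1991: gap = -2.3 × (7.84 - 5.18) = -6.118%, loss ≈ 2885 × 6.118/100 ≈ 177.
Year 1992: gap = -2.3 × (9.99 - 5.18) = -11.063%, loss ≈ 2885 × 11.063/100 ≈ 319.
Year 1993: gap = -2.3 × (7.63 - 5.18) = -5.635%, loss ≈ 2885 × 5.635/100 ≈ 163.
Year 1994: gap = -2.3 × (7.92 - 5.18) = -6.302%, loss ≈ 2885 × 6.302/100 ≈ 182.
Total lost output = 177 + 319 + 163 + 182 = 841 billion.

$841 billion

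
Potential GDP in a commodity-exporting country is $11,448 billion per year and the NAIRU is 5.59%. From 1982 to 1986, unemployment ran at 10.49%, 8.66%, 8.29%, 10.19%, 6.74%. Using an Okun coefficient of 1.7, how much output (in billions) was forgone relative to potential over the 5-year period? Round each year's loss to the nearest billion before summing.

Year 1982: gap = -1.7 × (10.49 - 5.59) = -8.33%, loss ≈ 11448 × 8.33/100 ≈ 954.
Year 1983: gap = -1.7 × (8.66 - 5.59) = -5.219%, loss ≈ 11448 × 5.219/100 ≈ 597.
Year 1984: gap = -1.7 × (8.29 - 5.59) = -4.59%, loss ≈ 11448 × 4.59/100 ≈ 525.
Year 1985: gap = -1.7 × (10.19 - 5.59) = -7.82%, loss ≈ 11448 × 7.82/100 ≈ 895.
Year 1986: gap = -1.7 × (6.74 - 5.59) = -1.955%, loss ≈ 11448 × 1.955/100 ≈ 224.
Total lost output = 954 + 597 + 525 + 895 + 224 = 3195 billion.

$3,195 billion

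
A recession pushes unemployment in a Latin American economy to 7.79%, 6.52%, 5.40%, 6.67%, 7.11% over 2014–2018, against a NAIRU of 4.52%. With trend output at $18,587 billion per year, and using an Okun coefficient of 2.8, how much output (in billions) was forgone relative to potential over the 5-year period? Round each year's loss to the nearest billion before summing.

Year 2014: gap = -2.8 × (7.79 - 4.52) = -9.156%, loss ≈ 18587 × 9.156/100 ≈ 1702.
Year 2015: gap = -2.8 × (6.52 - 4.52) = -5.6%, loss ≈ 18587 × 5.6/100 ≈ 1041.
Year 2016: gap = -2.8 × (5.4 - 4.52) = -2.464%, loss ≈ 18587 × 2.464/100 ≈ 458.
Year 2017: gap = -2.8 × (6.67 - 4.52) = -6.02%, loss ≈ 18587 × 6.02/100 ≈ 1119.
Year 2018: gap = -2.8 × (7.11 - 4.52) = -7.252%, loss ≈ 18587 × 7.252/100 ≈ 1348.
Total lost output = 1702 + 1041 + 458 + 1119 + 1348 = 5668 billion.

$5,668 billion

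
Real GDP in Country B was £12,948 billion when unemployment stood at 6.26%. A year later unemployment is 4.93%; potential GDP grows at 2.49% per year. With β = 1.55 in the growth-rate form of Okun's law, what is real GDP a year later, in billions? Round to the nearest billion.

Δu = 4.93 - 6.26 = -1.33 points.
Okun's law (growth form): g_Y = g_Y* - β × Δu = 2.49 - 1.55 × (-1.33) = 2.49 + 2.0615 = 4.5515%.
Real GDP in the next year = 12948 × (1 + 4.5515/100) = 12948 × 1.045515 ≈ 13537 billion.

£13,537 billion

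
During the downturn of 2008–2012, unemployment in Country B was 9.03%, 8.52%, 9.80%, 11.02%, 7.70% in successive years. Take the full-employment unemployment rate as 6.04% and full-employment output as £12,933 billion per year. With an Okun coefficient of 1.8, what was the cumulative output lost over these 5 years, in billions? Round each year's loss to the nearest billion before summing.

£3,693 billion

Year 2008: gap = -1.8 × (9.03 - 6.04) = -5.382%, loss ≈ 12933 × 5.382/100 ≈ 696.
Year 2009: gap = -1.8 × (8.52 - 6.04) = -4.464%, loss ≈ 12933 × 4.464/100 ≈ 577.
Year 2010: gap = -1.8 × (9.8 - 6.04) = -6.768%, loss ≈ 12933 × 6.768/100 ≈ 875.
Year 2011: gap = -1.8 × (11.02 - 6.04) = -8.964%, loss ≈ 12933 × 8.964/100 ≈ 1159.
Year 2012: gap = -1.8 × (7.7 - 6.04) = -2.988%, loss ≈ 12933 × 2.988/100 ≈ 386.
Total lost output = 696 + 577 + 875 + 1159 + 386 = 3693 billion.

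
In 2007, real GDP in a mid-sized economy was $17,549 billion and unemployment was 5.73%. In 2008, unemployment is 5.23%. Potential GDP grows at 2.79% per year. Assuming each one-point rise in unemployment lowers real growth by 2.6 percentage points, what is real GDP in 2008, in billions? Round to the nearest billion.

$18,267 billion

Δu = 5.23 - 5.73 = -0.5 points.
Okun's law (growth form): g_Y = g_Y* - β × Δu = 2.79 - 2.6 × (-0.50) = 2.79 + 1.3 = 4.09%.
Real GDP in the next year = 17549 × (1 + 4.09/100) = 17549 × 1.0409 ≈ 18267 billion.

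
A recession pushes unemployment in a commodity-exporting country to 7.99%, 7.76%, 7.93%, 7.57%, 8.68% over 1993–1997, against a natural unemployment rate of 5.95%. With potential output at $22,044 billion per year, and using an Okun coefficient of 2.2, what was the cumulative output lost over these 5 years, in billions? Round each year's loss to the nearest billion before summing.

$4,937 billion

Year 1993: gap = -2.2 × (7.99 - 5.95) = -4.488%, loss ≈ 22044 × 4.488/100 ≈ 989.
Year 1994: gap = -2.2 × (7.76 - 5.95) = -3.982%, loss ≈ 22044 × 3.982/100 ≈ 878.
Year 1995: gap = -2.2 × (7.93 - 5.95) = -4.356%, loss ≈ 22044 × 4.356/100 ≈ 960.
Year 1996: gap = -2.2 × (7.57 - 5.95) = -3.564%, loss ≈ 22044 × 3.564/100 ≈ 786.
Year 1997: gap = -2.2 × (8.68 - 5.95) = -6.006%, loss ≈ 22044 × 6.006/100 ≈ 1324.
Total lost output = 989 + 878 + 960 + 786 + 1324 = 4937 billion.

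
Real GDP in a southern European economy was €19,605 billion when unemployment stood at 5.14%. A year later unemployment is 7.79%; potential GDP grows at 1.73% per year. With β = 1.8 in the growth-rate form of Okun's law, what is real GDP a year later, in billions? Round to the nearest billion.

Δu = 7.79 - 5.14 = 2.65 points.
Okun's law (growth form): g_Y = g_Y* - β × Δu = 1.73 - 1.8 × (2.65) = 1.73 - 4.77 = -3.04%.
Real GDP in the next year = 19605 × (1 - 3.04/100) = 19605 × 0.9696 ≈ 19009 billion.

€19,009 billion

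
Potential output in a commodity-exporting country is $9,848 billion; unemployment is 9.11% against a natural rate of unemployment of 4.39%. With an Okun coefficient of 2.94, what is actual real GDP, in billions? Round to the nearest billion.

$8,481 billion

Unemployment gap = 9.11 - 4.39 = 4.72 points, so the output gap is -2.94 × 4.72 = -13.8768%.
Actual GDP = 9848 × (1 - 13.8768/100) = 9848 × 0.861232 ≈ 8481 billion.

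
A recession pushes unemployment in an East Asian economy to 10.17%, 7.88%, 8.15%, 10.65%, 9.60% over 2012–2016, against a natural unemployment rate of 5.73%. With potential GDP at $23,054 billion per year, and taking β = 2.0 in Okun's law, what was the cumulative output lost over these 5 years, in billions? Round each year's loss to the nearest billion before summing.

$8,207 billion

Year 2012: gap = -2.0 × (10.17 - 5.73) = -8.88%, loss ≈ 23054 × 8.88/100 ≈ 2047.
Year 2013: gap = -2.0 × (7.88 - 5.73) = -4.3%, loss ≈ 23054 × 4.3/100 ≈ 991.
Year 2014: gap = -2.0 × (8.15 - 5.73) = -4.84%, loss ≈ 23054 × 4.84/100 ≈ 1116.
Year 2015: gap = -2.0 × (10.65 - 5.73) = -9.84%, loss ≈ 23054 × 9.84/100 ≈ 2269.
Year 2016: gap = -2.0 × (9.6 - 5.73) = -7.74%, loss ≈ 23054 × 7.74/100 ≈ 1784.
Total lost output = 2047 + 991 + 1116 + 2269 + 1784 = 8207 billion.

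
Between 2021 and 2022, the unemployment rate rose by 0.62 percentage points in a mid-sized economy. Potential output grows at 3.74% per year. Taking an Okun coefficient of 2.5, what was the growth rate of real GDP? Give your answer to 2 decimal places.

Growth-rate Okun's law: g_Y = g_Y* - β × Δu.
g_Y = 3.74 - 2.5 × (0.62) = 3.74 - 1.55 = 2.19%, i.e. 2.19% to 2 d.p.

2.19%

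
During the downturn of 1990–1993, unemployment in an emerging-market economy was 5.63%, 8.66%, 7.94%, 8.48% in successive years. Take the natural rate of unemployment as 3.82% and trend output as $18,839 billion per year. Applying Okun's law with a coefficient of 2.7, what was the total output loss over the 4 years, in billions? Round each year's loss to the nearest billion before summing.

$7,849 billion

Year 1990: gap = -2.7 × (5.63 - 3.82) = -4.887%, loss ≈ 18839 × 4.887/100 ≈ 921.
Year 1991: gap = -2.7 × (8.66 - 3.82) = -13.068%, loss ≈ 18839 × 13.068/100 ≈ 2462.
Year 1992: gap = -2.7 × (7.94 - 3.82) = -11.124%, loss ≈ 18839 × 11.124/100 ≈ 2096.
Year 1993: gap = -2.7 × (8.48 - 3.82) = -12.582%, loss ≈ 18839 × 12.582/100 ≈ 2370.
Total lost output = 921 + 2462 + 2096 + 2370 = 7849 billion.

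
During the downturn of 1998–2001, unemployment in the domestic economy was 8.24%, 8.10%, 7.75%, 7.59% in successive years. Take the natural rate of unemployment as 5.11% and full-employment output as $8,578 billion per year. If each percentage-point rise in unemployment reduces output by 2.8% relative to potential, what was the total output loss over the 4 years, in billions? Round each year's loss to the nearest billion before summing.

Year 1998: gap = -2.8 × (8.24 - 5.11) = -8.764%, loss ≈ 8578 × 8.764/100 ≈ 752.
Year 1999: gap = -2.8 × (8.1 - 5.11) = -8.372%, loss ≈ 8578 × 8.372/100 ≈ 718.
Year 2000: gap = -2.8 × (7.75 - 5.11) = -7.392%, loss ≈ 8578 × 7.392/100 ≈ 634.
Year 2001: gap = -2.8 × (7.59 - 5.11) = -6.944%, loss ≈ 8578 × 6.944/100 ≈ 596.
Total lost output = 752 + 718 + 634 + 596 = 2700 billion.

$2,700 billion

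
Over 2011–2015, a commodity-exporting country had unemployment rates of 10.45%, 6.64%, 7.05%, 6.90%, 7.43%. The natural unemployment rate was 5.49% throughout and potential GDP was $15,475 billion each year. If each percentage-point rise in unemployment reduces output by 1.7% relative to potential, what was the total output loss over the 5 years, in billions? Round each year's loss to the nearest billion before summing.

Year 2011: gap = -1.7 × (10.45 - 5.49) = -8.432%, loss ≈ 15475 × 8.432/100 ≈ 1305.
Year 2012: gap = -1.7 × (6.64 - 5.49) = -1.955%, loss ≈ 15475 × 1.955/100 ≈ 303.
Year 2013: gap = -1.7 × (7.05 - 5.49) = -2.652%, loss ≈ 15475 × 2.652/100 ≈ 410.
Year 2014: gap = -1.7 × (6.9 - 5.49) = -2.397%, loss ≈ 15475 × 2.397/100 ≈ 371.
Year 2015: gap = -1.7 × (7.43 - 5.49) = -3.298%, loss ≈ 15475 × 3.298/100 ≈ 510.
Total lost output = 1305 + 303 + 410 + 371 + 510 = 2899 billion.

$2,899 billion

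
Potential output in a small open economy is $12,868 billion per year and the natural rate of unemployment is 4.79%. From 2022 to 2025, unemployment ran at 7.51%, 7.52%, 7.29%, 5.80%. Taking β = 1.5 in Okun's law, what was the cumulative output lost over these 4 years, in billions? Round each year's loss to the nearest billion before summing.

$1,730 billion

Year 2022: gap = -1.5 × (7.51 - 4.79) = -4.08%, loss ≈ 12868 × 4.08/100 ≈ 525.
Year 2023: gap = -1.5 × (7.52 - 4.79) = -4.095%, loss ≈ 12868 × 4.095/100 ≈ 527.
Year 2024: gap = -1.5 × (7.29 - 4.79) = -3.75%, loss ≈ 12868 × 3.75/100 ≈ 483.
Year 2025: gap = -1.5 × (5.8 - 4.79) = -1.515%, loss ≈ 12868 × 1.515/100 ≈ 195.
Total lost output = 525 + 527 + 483 + 195 = 1730 billion.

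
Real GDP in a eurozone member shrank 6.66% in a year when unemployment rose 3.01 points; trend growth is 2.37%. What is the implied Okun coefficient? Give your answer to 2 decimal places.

β ≈ 3.00

Growth form: g_Y = g_Y* - β × Δu, so β = (g_Y* - g_Y)/Δu.
β = (2.37 + 6.66)/3.01 = 9.03/3.01 = 3.00.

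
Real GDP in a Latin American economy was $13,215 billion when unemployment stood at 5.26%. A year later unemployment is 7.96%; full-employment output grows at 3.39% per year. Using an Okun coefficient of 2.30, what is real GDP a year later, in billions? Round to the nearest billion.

Δu = 7.96 - 5.26 = 2.7 points.
Okun's law (growth form): g_Y = g_Y* - β × Δu = 3.39 - 2.30 × (2.70) = 3.39 - 6.21 = -2.82%.
Real GDP in the next year = 13215 × (1 - 2.82/100) = 13215 × 0.9718 ≈ 12842 billion.

$12,842 billion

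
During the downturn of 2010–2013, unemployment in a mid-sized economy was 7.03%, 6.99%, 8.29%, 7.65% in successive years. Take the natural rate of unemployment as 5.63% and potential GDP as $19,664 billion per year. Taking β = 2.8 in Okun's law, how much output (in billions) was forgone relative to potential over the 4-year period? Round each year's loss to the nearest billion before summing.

Year 2010: gap = -2.8 × (7.03 - 5.63) = -3.92%, loss ≈ 19664 × 3.92/100 ≈ 771.
Year 2011: gap = -2.8 × (6.99 - 5.63) = -3.808%, loss ≈ 19664 × 3.808/100 ≈ 749.
Year 2012: gap = -2.8 × (8.29 - 5.63) = -7.448%, loss ≈ 19664 × 7.448/100 ≈ 1465.
Year 2013: gap = -2.8 × (7.65 - 5.63) = -5.656%, loss ≈ 19664 × 5.656/100 ≈ 1112.
Total lost output = 771 + 749 + 1465 + 1112 = 4097 billion.

$4,097 billion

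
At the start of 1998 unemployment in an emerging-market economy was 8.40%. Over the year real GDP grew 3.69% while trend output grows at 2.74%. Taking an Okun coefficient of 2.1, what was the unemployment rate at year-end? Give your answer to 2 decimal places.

7.95%

Growth-rate Okun's law: g_Y = g_Y* - β × Δu, so Δu = (g_Y* - g_Y)/β.
Δu = (2.74 - 3.69)/2.1 = -0.95/2.1 = -0.45 percentage points.
Year-end unemployment = 8.4 - 0.45 = 7.95%.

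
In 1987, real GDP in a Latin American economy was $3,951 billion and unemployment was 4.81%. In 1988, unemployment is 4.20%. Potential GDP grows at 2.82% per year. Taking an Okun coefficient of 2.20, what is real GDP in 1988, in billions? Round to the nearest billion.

Δu = 4.2 - 4.81 = -0.61 points.
Okun's law (growth form): g_Y = g_Y* - β × Δu = 2.82 - 2.20 × (-0.61) = 2.82 + 1.342 = 4.162%.
Real GDP in the next year = 3951 × (1 + 4.162/100) = 3951 × 1.04162 ≈ 4115 billion.

$4,115 billion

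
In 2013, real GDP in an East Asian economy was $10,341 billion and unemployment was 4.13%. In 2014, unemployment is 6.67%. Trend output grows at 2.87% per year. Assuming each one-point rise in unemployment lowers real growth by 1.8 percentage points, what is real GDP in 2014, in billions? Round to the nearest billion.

Δu = 6.67 - 4.13 = 2.54 points.
Okun's law (growth form): g_Y = g_Y* - β × Δu = 2.87 - 1.8 × (2.54) = 2.87 - 4.572 = -1.702%.
Real GDP in the next year = 10341 × (1 - 1.702/100) = 10341 × 0.98298 ≈ 10165 billion.

$10,165 billion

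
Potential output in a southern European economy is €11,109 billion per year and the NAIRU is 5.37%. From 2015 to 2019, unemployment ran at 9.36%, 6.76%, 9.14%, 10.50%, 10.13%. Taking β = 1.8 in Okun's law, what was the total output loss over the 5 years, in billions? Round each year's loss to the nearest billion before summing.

Year 2015: gap = -1.8 × (9.36 - 5.37) = -7.182%, loss ≈ 11109 × 7.182/100 ≈ 798.
Year 2016: gap = -1.8 × (6.76 - 5.37) = -2.502%, loss ≈ 11109 × 2.502/100 ≈ 278.
Year 2017: gap = -1.8 × (9.14 - 5.37) = -6.786%, loss ≈ 11109 × 6.786/100 ≈ 754.
Year 2018: gap = -1.8 × (10.5 - 5.37) = -9.234%, loss ≈ 11109 × 9.234/100 ≈ 1026.
Year 2019: gap = -1.8 × (10.13 - 5.37) = -8.568%, loss ≈ 11109 × 8.568/100 ≈ 952.
Total lost output = 798 + 278 + 754 + 1026 + 952 = 3808 billion.

€3,808 billion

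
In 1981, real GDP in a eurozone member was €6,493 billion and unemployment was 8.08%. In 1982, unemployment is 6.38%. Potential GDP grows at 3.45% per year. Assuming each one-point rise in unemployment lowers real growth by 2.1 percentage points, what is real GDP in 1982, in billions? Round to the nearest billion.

Δu = 6.38 - 8.08 = -1.7 points.
Okun's law (growth form): g_Y = g_Y* - β × Δu = 3.45 - 2.1 × (-1.70) = 3.45 + 3.57 = 7.02%.
Real GDP in the next year = 6493 × (1 + 7.02/100) = 6493 × 1.0702 ≈ 6949 billion.

€6,949 billion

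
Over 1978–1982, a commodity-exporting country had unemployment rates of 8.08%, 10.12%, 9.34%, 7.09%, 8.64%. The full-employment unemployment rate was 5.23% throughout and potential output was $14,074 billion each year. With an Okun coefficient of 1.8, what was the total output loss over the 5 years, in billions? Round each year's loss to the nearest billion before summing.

$4,337 billion

Year 1978: gap = -1.8 × (8.08 - 5.23) = -5.13%, loss ≈ 14074 × 5.13/100 ≈ 722.
Year 1979: gap = -1.8 × (10.12 - 5.23) = -8.802%, loss ≈ 14074 × 8.802/100 ≈ 1239.
Year 1980: gap = -1.8 × (9.34 - 5.23) = -7.398%, loss ≈ 14074 × 7.398/100 ≈ 1041.
Year 1981: gap = -1.8 × (7.09 - 5.23) = -3.348%, loss ≈ 14074 × 3.348/100 ≈ 471.
Year 1982: gap = -1.8 × (8.64 - 5.23) = -6.138%, loss ≈ 14074 × 6.138/100 ≈ 864.
Total lost output = 722 + 1239 + 1041 + 471 + 864 = 4337 billion.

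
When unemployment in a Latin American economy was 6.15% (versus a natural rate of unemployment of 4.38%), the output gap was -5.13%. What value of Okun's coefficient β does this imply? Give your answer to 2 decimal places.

β ≈ 2.90

Okun's law: output gap = -β × (u - u*).
-5.13 = -β × (6.15 - 4.38) = -β × 1.77, so β = 5.13/1.77 = 2.90.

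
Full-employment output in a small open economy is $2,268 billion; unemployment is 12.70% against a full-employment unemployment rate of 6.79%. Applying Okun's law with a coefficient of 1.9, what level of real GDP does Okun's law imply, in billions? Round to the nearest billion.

Unemployment gap = 12.7 - 6.79 = 5.91 points, so the output gap is -1.9 × 5.91 = -11.229%.
Actual GDP = 2268 × (1 - 11.229/100) = 2268 × 0.88771 ≈ 2013 billion.

$2,013 billion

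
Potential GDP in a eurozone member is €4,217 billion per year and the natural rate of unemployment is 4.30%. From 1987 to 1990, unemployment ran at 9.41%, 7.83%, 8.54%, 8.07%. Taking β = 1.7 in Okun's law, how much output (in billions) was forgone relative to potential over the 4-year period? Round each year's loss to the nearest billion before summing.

€1,193 billion

Year 1987: gap = -1.7 × (9.41 - 4.3) = -8.687%, loss ≈ 4217 × 8.687/100 ≈ 366.
Year 1988: gap = -1.7 × (7.83 - 4.3) = -6.001%, loss ≈ 4217 × 6.001/100 ≈ 253.
Year 1989: gap = -1.7 × (8.54 - 4.3) = -7.208%, loss ≈ 4217 × 7.208/100 ≈ 304.
Year 1990: gap = -1.7 × (8.07 - 4.3) = -6.409%, loss ≈ 4217 × 6.409/100 ≈ 270.
Total lost output = 366 + 253 + 304 + 270 = 1193 billion.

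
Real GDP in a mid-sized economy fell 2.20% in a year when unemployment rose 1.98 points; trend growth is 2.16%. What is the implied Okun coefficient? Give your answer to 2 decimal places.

Growth form: g_Y = g_Y* - β × Δu, so β = (g_Y* - g_Y)/Δu.
β = (2.16 + 2.2)/1.98 = 4.36/1.98 = 2.20.

β ≈ 2.20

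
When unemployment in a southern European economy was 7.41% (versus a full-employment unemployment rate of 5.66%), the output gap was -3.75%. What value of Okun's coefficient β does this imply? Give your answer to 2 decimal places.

β ≈ 2.14

Okun's law: output gap = -β × (u - u*).
-3.75 = -β × (7.41 - 5.66) = -β × 1.75, so β = 3.75/1.75 = 2.14.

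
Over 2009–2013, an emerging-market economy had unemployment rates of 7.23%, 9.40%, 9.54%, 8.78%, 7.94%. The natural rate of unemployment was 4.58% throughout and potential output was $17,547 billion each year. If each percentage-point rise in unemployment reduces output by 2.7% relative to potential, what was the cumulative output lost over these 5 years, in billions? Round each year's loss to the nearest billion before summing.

$9,471 billion

Year 2009: gap = -2.7 × (7.23 - 4.58) = -7.155%, loss ≈ 17547 × 7.155/100 ≈ 1255.
Year 2010: gap = -2.7 × (9.4 - 4.58) = -13.014%, loss ≈ 17547 × 13.014/100 ≈ 2284.
Year 2011: gap = -2.7 × (9.54 - 4.58) = -13.392%, loss ≈ 17547 × 13.392/100 ≈ 2350.
Year 2012: gap = -2.7 × (8.78 - 4.58) = -11.34%, loss ≈ 17547 × 11.34/100 ≈ 1990.
Year 2013: gap = -2.7 × (7.94 - 4.58) = -9.072%, loss ≈ 17547 × 9.072/100 ≈ 1592.
Total lost output = 1255 + 2284 + 2350 + 1990 + 1592 = 9471 billion.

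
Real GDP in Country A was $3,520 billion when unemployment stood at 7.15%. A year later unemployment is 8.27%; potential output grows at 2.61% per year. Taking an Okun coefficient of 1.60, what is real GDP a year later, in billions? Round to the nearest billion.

Δu = 8.27 - 7.15 = 1.12 points.
Okun's law (growth form): g_Y = g_Y* - β × Δu = 2.61 - 1.60 × (1.12) = 2.61 - 1.792 = 0.818%.
Real GDP in the next year = 3520 × (1 + 0.818/100) = 3520 × 1.00818 ≈ 3549 billion.

$3,549 billion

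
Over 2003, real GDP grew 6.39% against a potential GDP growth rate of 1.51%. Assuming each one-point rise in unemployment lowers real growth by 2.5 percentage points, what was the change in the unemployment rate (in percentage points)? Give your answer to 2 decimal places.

-1.95 percentage points

Growth-rate Okun's law: g_Y = g_Y* - β × Δu, so Δu = (g_Y* - g_Y)/β.
Δu = (1.51 - 6.39)/2.5 = -4.88/2.5 = -1.95 percentage points.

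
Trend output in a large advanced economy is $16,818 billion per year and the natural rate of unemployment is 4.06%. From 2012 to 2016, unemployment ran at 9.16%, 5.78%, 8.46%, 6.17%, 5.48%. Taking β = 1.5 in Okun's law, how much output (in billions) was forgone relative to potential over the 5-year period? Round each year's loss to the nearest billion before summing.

$3,721 billion

Year 2012: gap = -1.5 × (9.16 - 4.06) = -7.65%, loss ≈ 16818 × 7.65/100 ≈ 1287.
Year 2013: gap = -1.5 × (5.78 - 4.06) = -2.58%, loss ≈ 16818 × 2.58/100 ≈ 434.
Year 2014: gap = -1.5 × (8.46 - 4.06) = -6.6%, loss ≈ 16818 × 6.6/100 ≈ 1110.
Year 2015: gap = -1.5 × (6.17 - 4.06) = -3.165%, loss ≈ 16818 × 3.165/100 ≈ 532.
Year 2016: gap = -1.5 × (5.48 - 4.06) = -2.13%, loss ≈ 16818 × 2.13/100 ≈ 358.
Total lost output = 1287 + 434 + 1110 + 532 + 358 = 3721 billion.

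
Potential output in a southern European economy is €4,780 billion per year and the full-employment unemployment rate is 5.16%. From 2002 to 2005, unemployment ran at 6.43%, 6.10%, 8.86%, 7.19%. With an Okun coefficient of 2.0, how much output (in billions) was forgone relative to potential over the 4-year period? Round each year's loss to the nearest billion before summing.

€759 billion

Year 2002: gap = -2.0 × (6.43 - 5.16) = -2.54%, loss ≈ 4780 × 2.54/100 ≈ 121.
Year 2003: gap = -2.0 × (6.1 - 5.16) = -1.88%, loss ≈ 4780 × 1.88/100 ≈ 90.
Year 2004: gap = -2.0 × (8.86 - 5.16) = -7.4%, loss ≈ 4780 × 7.4/100 ≈ 354.
Year 2005: gap = -2.0 × (7.19 - 5.16) = -4.06%, loss ≈ 4780 × 4.06/100 ≈ 194.
Total lost output = 121 + 90 + 354 + 194 = 759 billion.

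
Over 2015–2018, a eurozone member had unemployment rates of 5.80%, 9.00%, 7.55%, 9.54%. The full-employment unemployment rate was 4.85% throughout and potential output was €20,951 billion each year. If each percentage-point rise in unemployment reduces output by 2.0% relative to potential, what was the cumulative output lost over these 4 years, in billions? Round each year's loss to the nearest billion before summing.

€5,233 billion

Year 2015: gap = -2.0 × (5.8 - 4.85) = -1.9%, loss ≈ 20951 × 1.9/100 ≈ 398.
Year 2016: gap = -2.0 × (9 - 4.85) = -8.3%, loss ≈ 20951 × 8.3/100 ≈ 1739.
Year 2017: gap = -2.0 × (7.55 - 4.85) = -5.4%, loss ≈ 20951 × 5.4/100 ≈ 1131.
Year 2018: gap = -2.0 × (9.54 - 4.85) = -9.38%, loss ≈ 20951 × 9.38/100 ≈ 1965.
Total lost output = 398 + 1739 + 1131 + 1965 = 5233 billion.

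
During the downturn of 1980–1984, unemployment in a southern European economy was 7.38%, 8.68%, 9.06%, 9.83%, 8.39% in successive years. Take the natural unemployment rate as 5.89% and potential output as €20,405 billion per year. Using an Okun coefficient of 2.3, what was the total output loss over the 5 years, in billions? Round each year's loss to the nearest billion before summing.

€6,518 billion

Year 1980: gap = -2.3 × (7.38 - 5.89) = -3.427%, loss ≈ 20405 × 3.427/100 ≈ 699.
Year 1981: gap = -2.3 × (8.68 - 5.89) = -6.417%, loss ≈ 20405 × 6.417/100 ≈ 1309.
Year 1982: gap = -2.3 × (9.06 - 5.89) = -7.291%, loss ≈ 20405 × 7.291/100 ≈ 1488.
Year 1983: gap = -2.3 × (9.83 - 5.89) = -9.062%, loss ≈ 20405 × 9.062/100 ≈ 1849.
Year 1984: gap = -2.3 × (8.39 - 5.89) = -5.75%, loss ≈ 20405 × 5.75/100 ≈ 1173.
Total lost output = 699 + 1309 + 1488 + 1849 + 1173 = 6518 billion.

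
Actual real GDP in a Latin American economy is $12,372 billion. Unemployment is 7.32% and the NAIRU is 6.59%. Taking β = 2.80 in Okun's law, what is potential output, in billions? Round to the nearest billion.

Unemployment gap = 7.32 - 6.59 = 0.73 points, so output gap = -2.8 × 0.73 = -2.044%.
Since Y = Y* × (1 + gap/100), Y* = 12372/0.97956 ≈ 12630 billion.

$12,630 billion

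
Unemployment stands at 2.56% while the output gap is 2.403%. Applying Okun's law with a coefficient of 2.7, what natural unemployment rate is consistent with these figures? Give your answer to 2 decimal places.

From Okun's law, u - u* = -(output gap)/β = -(2.403)/2.7 = -0.89 points.
So u* = 2.56 + 0.89 = 3.45%.

3.45%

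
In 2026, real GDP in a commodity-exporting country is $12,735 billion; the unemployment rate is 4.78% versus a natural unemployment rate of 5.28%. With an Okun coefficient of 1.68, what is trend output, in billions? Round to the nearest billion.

$12,629 billion

Unemployment gap = 4.78 - 5.28 = -0.5 points, so output gap = -1.68 × (-0.5) = 0.84%.
Since Y = Y* × (1 + gap/100), Y* = 12735/1.0084 ≈ 12629 billion.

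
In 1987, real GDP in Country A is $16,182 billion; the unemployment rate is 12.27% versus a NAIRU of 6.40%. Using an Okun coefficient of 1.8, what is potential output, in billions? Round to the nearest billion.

Unemployment gap = 12.27 - 6.4 = 5.87 points, so output gap = -1.8 × 5.87 = -10.566%.
Since Y = Y* × (1 + gap/100), Y* = 16182/0.89434 ≈ 18094 billion.

$18,094 billion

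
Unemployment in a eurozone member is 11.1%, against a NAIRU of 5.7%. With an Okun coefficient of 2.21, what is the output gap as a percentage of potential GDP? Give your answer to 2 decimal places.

The unemployment gap is 11.1 - 5.7 = 5.4 percentage points.
Okun's law gives an output gap of -2.21 × 5.4 = -11.934%, i.e. 11.93% below potential.

-11.93%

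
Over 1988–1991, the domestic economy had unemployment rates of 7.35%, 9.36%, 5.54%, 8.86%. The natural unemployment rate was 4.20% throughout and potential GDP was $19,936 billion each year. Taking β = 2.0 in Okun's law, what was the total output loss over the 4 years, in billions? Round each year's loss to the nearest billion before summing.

$5,705 billion

Year 1988: gap = -2.0 × (7.35 - 4.2) = -6.3%, loss ≈ 19936 × 6.3/100 ≈ 1256.
Year 1989: gap = -2.0 × (9.36 - 4.2) = -10.32%, loss ≈ 19936 × 10.32/100 ≈ 2057.
Year 1990: gap = -2.0 × (5.54 - 4.2) = -2.68%, loss ≈ 19936 × 2.68/100 ≈ 534.
Year 1991: gap = -2.0 × (8.86 - 4.2) = -9.32%, loss ≈ 19936 × 9.32/100 ≈ 1858.
Total lost output = 1256 + 2057 + 534 + 1858 = 5705 billion.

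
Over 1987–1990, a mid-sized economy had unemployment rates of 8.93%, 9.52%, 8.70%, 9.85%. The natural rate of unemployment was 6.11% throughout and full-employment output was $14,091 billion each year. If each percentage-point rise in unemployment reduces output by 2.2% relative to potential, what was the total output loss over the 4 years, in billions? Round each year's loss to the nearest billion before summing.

Year 1987: gap = -2.2 × (8.93 - 6.11) = -6.204%, loss ≈ 14091 × 6.204/100 ≈ 874.
Year 1988: gap = -2.2 × (9.52 - 6.11) = -7.502%, loss ≈ 14091 × 7.502/100 ≈ 1057.
Year 1989: gap = -2.2 × (8.7 - 6.11) = -5.698%, loss ≈ 14091 × 5.698/100 ≈ 803.
Year 1990: gap = -2.2 × (9.85 - 6.11) = -8.228%, loss ≈ 14091 × 8.228/100 ≈ 1159.
Total lost output = 874 + 1057 + 803 + 1159 = 3893 billion.

$3,893 billion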